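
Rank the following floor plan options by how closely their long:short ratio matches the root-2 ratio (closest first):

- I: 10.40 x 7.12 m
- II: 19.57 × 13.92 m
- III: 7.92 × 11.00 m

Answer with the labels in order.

Ratios: I = 10.40 / 7.12 ≈ 1.461; II = 19.57 / 13.92 ≈ 1.406; III = 11.00 / 7.92 ≈ 1.389.
|Δ from 1.414|: I 0.047; II 0.008; III 0.025.

II, III, I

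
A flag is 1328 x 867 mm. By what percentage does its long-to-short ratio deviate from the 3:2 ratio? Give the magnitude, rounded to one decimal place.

2.1%

Ratio = 1328 / 867 ≈ 1.5317.
Ideal 3:2 = 1.5000. |1.5317 − 1.5000| / 1.5000 ≈ 2.11% → 2.1%.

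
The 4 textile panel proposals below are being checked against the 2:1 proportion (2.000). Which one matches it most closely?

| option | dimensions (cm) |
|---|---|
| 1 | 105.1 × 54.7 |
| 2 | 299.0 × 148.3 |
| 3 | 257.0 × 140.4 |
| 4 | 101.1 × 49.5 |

Ratios (long/short): 1 ≈ 1.921; 2 ≈ 2.016; 3 ≈ 1.830; 4 ≈ 2.042.
2:1 ≈ 2.000; option 2 is nearest (Δ 0.016).

2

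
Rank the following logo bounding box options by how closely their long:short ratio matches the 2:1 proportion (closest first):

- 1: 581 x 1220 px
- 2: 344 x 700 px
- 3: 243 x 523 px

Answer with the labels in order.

2, 1, 3

1: 1220/581 ≈ 2.100 → |2.100 − 2.000| = 0.100
2: 700/344 ≈ 2.035 → |2.035 − 2.000| = 0.035
3: 523/243 ≈ 2.152 → |2.152 − 2.000| = 0.152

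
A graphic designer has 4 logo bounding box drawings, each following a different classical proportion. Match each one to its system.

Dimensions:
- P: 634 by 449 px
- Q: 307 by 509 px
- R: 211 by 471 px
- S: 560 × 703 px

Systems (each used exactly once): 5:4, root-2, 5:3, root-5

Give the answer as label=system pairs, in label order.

P=root-2, Q=5:3, R=root-5, S=5:4

Ratios: P ≈ 1.412; Q ≈ 1.658; R ≈ 2.232; S ≈ 1.255.
Targets: 5:4 ≈ 1.250; root-2 ≈ 1.414; 5:3 ≈ 1.667; root-5 ≈ 2.236.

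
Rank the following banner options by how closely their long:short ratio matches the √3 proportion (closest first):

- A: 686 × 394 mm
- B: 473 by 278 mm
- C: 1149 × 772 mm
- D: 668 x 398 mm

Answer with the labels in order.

A, B, D, C

Ratios: A = 686 / 394 ≈ 1.741; B = 473 / 278 ≈ 1.701; C = 1149 / 772 ≈ 1.488; D = 668 / 398 ≈ 1.678.
|Δ from 1.732|: A 0.009; B 0.031; C 0.244; D 0.054.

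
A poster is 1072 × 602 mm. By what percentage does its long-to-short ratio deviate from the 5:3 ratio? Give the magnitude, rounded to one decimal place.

Ratio = 1072 / 602 ≈ 1.7807.
Ideal 5:3 ≈ 1.6667. |1.7807 − 1.6667| / 1.6667 ≈ 6.84% → 6.8%.

6.8%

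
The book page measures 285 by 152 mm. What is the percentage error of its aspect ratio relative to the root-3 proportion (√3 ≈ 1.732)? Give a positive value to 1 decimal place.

8.3%

Ratio = 285 / 152 ≈ 1.8750.
Ideal root-3 ≈ 1.7321. |1.8750 − 1.7321| / 1.7321 ≈ 8.25% → 8.3%.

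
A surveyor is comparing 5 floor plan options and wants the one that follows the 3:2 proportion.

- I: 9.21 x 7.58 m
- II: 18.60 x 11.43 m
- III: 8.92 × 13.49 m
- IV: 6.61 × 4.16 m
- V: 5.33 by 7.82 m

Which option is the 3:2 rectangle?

III

Ratios (long/short): I ≈ 1.215; II ≈ 1.627; III ≈ 1.512; IV ≈ 1.589; V ≈ 1.467.
3:2 ≈ 1.500; option III is nearest (Δ 0.012).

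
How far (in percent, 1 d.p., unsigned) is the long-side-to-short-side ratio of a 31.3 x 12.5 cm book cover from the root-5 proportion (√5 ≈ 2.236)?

Ratio = 31.3 / 12.5 ≈ 2.5040.
Ideal root-5 ≈ 2.2361. |2.5040 − 2.2361| / 2.2361 ≈ 11.98% → 12.0%.

12.0%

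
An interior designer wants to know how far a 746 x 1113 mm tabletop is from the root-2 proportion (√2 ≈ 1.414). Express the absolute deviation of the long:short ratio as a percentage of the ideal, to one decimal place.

Ratio = 1113 / 746 ≈ 1.4920.
Ideal root-2 ≈ 1.4142. |1.4920 − 1.4142| / 1.4142 ≈ 5.50% → 5.5%.

5.5%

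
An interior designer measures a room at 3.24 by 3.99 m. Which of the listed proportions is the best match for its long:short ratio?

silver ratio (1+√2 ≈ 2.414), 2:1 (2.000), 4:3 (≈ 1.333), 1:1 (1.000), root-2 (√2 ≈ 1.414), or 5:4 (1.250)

3.99/3.24 ≈ 1.231. Nearest candidates are 5:4 (1.250, off by 0.019) and 4:3 (1.333, off by 0.102).

5:4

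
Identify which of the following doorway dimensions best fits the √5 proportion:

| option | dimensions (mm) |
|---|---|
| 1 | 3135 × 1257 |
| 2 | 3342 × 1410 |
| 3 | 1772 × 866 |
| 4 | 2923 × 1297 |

4

Ratios (long/short): 1 ≈ 2.494; 2 ≈ 2.370; 3 ≈ 2.046; 4 ≈ 2.254.
root-5 ≈ 2.236; option 4 is nearest (Δ 0.018).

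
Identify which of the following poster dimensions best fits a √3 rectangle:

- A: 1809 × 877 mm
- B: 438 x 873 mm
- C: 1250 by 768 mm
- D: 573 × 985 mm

D

Target root-3 ≈ 1.732.
A: 2.063 (Δ0.331)  B: 1.993 (Δ0.261)  C: 1.628 (Δ0.104)  D: 1.719 (Δ0.013)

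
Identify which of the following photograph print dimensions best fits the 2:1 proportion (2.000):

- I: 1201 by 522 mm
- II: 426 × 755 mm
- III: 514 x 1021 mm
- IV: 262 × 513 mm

III

Ratios (long/short): I ≈ 2.301; II ≈ 1.772; III ≈ 1.986; IV ≈ 1.958.
2:1 ≈ 2.000; option III is nearest (Δ 0.014).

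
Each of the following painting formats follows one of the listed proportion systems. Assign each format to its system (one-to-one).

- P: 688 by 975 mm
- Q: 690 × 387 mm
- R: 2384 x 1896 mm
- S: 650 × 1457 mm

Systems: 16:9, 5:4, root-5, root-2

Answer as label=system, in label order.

Ratios: P ≈ 1.417; Q ≈ 1.783; R ≈ 1.257; S ≈ 2.242.
Targets: 16:9 ≈ 1.778; 5:4 ≈ 1.250; root-5 ≈ 2.236; root-2 ≈ 1.414.

P=root-2, Q=16:9, R=5:4, S=root-5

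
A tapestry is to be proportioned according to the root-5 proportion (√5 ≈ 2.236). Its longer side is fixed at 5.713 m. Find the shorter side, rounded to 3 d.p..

root-5 ≈ 2.23607.
Shorter side = 5.713 ÷ 2.23607 ≈ 2.55493 → 2.555 m.

2.555 m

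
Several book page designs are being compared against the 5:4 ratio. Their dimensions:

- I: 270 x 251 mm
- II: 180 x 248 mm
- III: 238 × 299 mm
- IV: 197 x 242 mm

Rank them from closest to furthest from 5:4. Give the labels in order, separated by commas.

Ratios: I = 270 / 251 ≈ 1.076; II = 248 / 180 ≈ 1.378; III = 299 / 238 ≈ 1.256; IV = 242 / 197 ≈ 1.228.
|Δ from 1.250|: I 0.174; II 0.128; III 0.006; IV 0.022.

III, IV, II, I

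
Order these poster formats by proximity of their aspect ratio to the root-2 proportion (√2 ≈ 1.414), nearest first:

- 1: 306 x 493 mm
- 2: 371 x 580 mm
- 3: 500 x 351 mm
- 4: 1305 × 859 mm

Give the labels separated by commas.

1: 493/306 ≈ 1.611 → |1.611 − 1.414| = 0.197
2: 580/371 ≈ 1.563 → |1.563 − 1.414| = 0.149
3: 500/351 ≈ 1.425 → |1.425 − 1.414| = 0.011
4: 1305/859 ≈ 1.519 → |1.519 − 1.414| = 0.105

3, 4, 2, 1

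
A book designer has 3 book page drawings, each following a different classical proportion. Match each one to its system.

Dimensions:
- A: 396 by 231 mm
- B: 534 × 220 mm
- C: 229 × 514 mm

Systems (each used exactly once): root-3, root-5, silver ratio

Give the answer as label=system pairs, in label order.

A = 396/231 ≈ 1.714 → root-3 (1.732)
B = 534/220 ≈ 2.427 → silver ratio (2.414)
C = 514/229 ≈ 2.245 → root-5 (2.236)

A=root-3, B=silver ratio, C=root-5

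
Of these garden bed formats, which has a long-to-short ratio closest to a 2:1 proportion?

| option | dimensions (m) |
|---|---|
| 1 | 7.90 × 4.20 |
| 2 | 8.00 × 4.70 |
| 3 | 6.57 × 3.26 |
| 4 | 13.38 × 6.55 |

Ratios (long/short): 1 ≈ 1.881; 2 ≈ 1.702; 3 ≈ 2.015; 4 ≈ 2.043.
2:1 ≈ 2.000; option 3 is nearest (Δ 0.015).

3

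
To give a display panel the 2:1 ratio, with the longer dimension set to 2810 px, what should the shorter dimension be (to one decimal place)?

2:1 = 2.00000.
Shorter side = 2810 ÷ 2.00000 ≈ 1405.000 → 1405.0 px.

1405.0 px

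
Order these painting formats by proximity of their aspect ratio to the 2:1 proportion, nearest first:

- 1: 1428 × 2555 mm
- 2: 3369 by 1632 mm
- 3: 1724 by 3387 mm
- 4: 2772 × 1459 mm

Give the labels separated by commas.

3, 2, 4, 1

Ratios: 1 = 2555 / 1428 ≈ 1.789; 2 = 3369 / 1632 ≈ 2.064; 3 = 3387 / 1724 ≈ 1.965; 4 = 2772 / 1459 ≈ 1.900.
|Δ from 2.000|: 1 0.211; 2 0.064; 3 0.035; 4 0.100.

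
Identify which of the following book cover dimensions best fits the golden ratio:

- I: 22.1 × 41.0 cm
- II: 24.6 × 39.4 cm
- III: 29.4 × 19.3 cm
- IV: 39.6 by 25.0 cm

II

Target golden ratio ≈ 1.618.
I: 1.855 (Δ0.237)  II: 1.602 (Δ0.016)  III: 1.523 (Δ0.095)  IV: 1.584 (Δ0.034)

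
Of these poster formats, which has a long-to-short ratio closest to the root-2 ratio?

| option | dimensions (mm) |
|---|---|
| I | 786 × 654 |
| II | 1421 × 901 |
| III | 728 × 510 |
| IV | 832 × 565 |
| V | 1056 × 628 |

Target root-2 ≈ 1.414.
I: 1.202 (Δ0.212)  II: 1.577 (Δ0.163)  III: 1.427 (Δ0.013)  IV: 1.473 (Δ0.059)  V: 1.682 (Δ0.268)

III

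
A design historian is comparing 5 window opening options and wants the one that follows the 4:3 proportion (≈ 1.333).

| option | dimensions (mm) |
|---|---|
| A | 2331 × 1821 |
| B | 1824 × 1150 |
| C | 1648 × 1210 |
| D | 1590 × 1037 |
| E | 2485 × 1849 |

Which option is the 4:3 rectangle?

E

Ratios (long/short): A ≈ 1.280; B ≈ 1.586; C ≈ 1.362; D ≈ 1.533; E ≈ 1.344.
4:3 ≈ 1.333; option E is nearest (Δ 0.011).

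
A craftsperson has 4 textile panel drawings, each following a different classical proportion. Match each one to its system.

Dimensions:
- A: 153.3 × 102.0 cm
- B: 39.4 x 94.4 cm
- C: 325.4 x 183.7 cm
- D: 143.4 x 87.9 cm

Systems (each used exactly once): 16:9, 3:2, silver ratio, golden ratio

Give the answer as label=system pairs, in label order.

Ratios: A ≈ 1.503; B ≈ 2.396; C ≈ 1.771; D ≈ 1.631.
Targets: 16:9 ≈ 1.778; 3:2 ≈ 1.500; silver ratio ≈ 2.414; golden ratio ≈ 1.618.

A=3:2, B=silver ratio, C=16:9, D=golden ratio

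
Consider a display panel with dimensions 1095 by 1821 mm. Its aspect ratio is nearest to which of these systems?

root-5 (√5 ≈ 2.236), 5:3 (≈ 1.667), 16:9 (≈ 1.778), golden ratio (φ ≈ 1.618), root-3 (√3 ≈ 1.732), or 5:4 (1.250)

5:3

1821/1095 ≈ 1.663. Nearest candidates are 5:3 (1.667, off by 0.004) and golden ratio (1.618, off by 0.045).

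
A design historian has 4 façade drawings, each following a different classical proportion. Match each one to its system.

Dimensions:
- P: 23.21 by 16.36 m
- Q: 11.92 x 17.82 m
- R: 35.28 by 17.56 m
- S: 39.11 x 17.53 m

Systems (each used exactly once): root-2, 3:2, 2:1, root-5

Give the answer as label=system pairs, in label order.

P=root-2, Q=3:2, R=2:1, S=root-5

P = 23.21/16.36 ≈ 1.419 → root-2 (1.414)
Q = 17.82/11.92 ≈ 1.495 → 3:2 (1.500)
R = 35.28/17.56 ≈ 2.009 → 2:1 (2.000)
S = 39.11/17.53 ≈ 2.231 → root-5 (2.236)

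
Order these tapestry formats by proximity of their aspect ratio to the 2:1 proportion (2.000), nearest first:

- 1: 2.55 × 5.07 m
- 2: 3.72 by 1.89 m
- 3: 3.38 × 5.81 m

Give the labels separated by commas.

1: 5.07/2.55 ≈ 1.988 → |1.988 − 2.000| = 0.012
2: 3.72/1.89 ≈ 1.968 → |1.968 − 2.000| = 0.032
3: 5.81/3.38 ≈ 1.719 → |1.719 − 2.000| = 0.281

1, 2, 3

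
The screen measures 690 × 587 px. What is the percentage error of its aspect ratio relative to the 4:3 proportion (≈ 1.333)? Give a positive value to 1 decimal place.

Ratio = 690 / 587 ≈ 1.1755.
Ideal 4:3 ≈ 1.3333. |1.1755 − 1.3333| / 1.3333 ≈ 11.84% → 11.8%.

11.8%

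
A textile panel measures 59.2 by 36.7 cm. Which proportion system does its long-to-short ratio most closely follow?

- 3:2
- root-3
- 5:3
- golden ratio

59.2/36.7 ≈ 1.613. Nearest candidates are golden ratio (1.618, off by 0.005) and 5:3 (1.667, off by 0.054).

golden ratio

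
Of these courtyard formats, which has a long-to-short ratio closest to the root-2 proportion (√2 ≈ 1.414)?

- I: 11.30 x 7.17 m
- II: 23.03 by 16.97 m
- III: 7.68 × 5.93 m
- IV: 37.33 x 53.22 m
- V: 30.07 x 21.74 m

IV

Target root-2 ≈ 1.414.
I: 1.576 (Δ0.162)  II: 1.357 (Δ0.057)  III: 1.295 (Δ0.119)  IV: 1.426 (Δ0.012)  V: 1.383 (Δ0.031)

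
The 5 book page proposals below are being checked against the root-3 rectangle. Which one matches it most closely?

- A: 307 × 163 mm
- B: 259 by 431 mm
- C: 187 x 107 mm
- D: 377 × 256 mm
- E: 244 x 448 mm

Ratios (long/short): A ≈ 1.883; B ≈ 1.664; C ≈ 1.748; D ≈ 1.473; E ≈ 1.836.
root-3 ≈ 1.732; option C is nearest (Δ 0.016).

C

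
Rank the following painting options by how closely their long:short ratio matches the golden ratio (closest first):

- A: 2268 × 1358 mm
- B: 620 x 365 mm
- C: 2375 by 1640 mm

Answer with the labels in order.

A: 2268/1358 ≈ 1.670 → |1.670 − 1.618| = 0.052
B: 620/365 ≈ 1.699 → |1.699 − 1.618| = 0.081
C: 2375/1640 ≈ 1.448 → |1.448 − 1.618| = 0.170

A, B, C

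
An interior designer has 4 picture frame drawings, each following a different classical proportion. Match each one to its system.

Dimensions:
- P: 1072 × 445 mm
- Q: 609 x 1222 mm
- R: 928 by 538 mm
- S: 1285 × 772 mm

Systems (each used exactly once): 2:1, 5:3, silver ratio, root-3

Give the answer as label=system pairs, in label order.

P=silver ratio, Q=2:1, R=root-3, S=5:3

Ratios: P ≈ 2.409; Q ≈ 2.007; R ≈ 1.725; S ≈ 1.665.
Targets: 2:1 ≈ 2.000; 5:3 ≈ 1.667; silver ratio ≈ 2.414; root-3 ≈ 1.732.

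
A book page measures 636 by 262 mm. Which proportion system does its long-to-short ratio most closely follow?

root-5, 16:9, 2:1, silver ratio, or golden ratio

silver ratio

636/262 ≈ 2.427. Nearest candidates are silver ratio (2.414, off by 0.013) and root-5 (2.236, off by 0.191).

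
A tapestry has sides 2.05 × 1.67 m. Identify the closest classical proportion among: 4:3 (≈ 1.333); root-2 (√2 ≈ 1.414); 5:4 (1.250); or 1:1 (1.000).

2.05/1.67 ≈ 1.228. Nearest candidates are 5:4 (1.250, off by 0.022) and 4:3 (1.333, off by 0.105).

5:4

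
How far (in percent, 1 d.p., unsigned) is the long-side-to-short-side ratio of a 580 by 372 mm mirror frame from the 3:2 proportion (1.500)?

3.9%

Ratio = 580 / 372 ≈ 1.5591.
Ideal 3:2 = 1.5000. |1.5591 − 1.5000| / 1.5000 ≈ 3.94% → 3.9%.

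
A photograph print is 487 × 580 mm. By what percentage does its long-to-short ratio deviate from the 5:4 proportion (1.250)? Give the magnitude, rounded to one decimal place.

4.7%

Ratio = 580 / 487 ≈ 1.1910.
Ideal 5:4 = 1.2500. |1.1910 − 1.2500| / 1.2500 ≈ 4.72% → 4.7%.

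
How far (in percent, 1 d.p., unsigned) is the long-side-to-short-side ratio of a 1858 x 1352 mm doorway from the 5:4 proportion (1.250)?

9.9%

Ratio = 1858 / 1352 ≈ 1.3743.
Ideal 5:4 = 1.2500. |1.3743 − 1.2500| / 1.2500 ≈ 9.94% → 9.9%.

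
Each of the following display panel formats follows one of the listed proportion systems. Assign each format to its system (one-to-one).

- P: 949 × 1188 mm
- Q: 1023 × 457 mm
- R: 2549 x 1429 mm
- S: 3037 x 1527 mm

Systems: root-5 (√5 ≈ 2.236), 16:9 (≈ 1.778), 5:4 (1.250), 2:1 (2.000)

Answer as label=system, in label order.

P=5:4, Q=root-5, R=16:9, S=2:1

P = 1188/949 ≈ 1.252 → 5:4 (1.250)
Q = 1023/457 ≈ 2.239 → root-5 (2.236)
R = 2549/1429 ≈ 1.784 → 16:9 (1.778)
S = 3037/1527 ≈ 1.989 → 2:1 (2.000)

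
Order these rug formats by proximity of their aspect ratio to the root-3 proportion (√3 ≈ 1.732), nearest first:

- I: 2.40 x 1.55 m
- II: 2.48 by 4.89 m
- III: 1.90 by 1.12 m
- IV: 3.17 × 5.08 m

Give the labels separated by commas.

Ratios: I = 2.40 / 1.55 ≈ 1.548; II = 4.89 / 2.48 ≈ 1.972; III = 1.90 / 1.12 ≈ 1.696; IV = 5.08 / 3.17 ≈ 1.603.
|Δ from 1.732|: I 0.184; II 0.240; III 0.036; IV 0.129.

III, IV, I, II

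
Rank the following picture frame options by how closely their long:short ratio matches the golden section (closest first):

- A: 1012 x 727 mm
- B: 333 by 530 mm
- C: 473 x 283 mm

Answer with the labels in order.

A: 1012/727 ≈ 1.392 → |1.392 − 1.618| = 0.226
B: 530/333 ≈ 1.592 → |1.592 − 1.618| = 0.026
C: 473/283 ≈ 1.671 → |1.671 − 1.618| = 0.053

B, C, A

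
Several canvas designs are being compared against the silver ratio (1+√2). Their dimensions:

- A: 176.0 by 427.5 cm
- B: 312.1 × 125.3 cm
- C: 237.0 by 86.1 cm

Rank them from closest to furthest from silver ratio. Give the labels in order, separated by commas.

Ratios: A = 427.5 / 176.0 ≈ 2.429; B = 312.1 / 125.3 ≈ 2.491; C = 237.0 / 86.1 ≈ 2.753.
|Δ from 2.414|: A 0.015; B 0.077; C 0.339.

A, B, C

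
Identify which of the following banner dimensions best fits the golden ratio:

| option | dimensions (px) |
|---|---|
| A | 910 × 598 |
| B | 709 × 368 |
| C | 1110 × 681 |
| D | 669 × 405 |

Ratios (long/short): A ≈ 1.522; B ≈ 1.927; C ≈ 1.630; D ≈ 1.652.
golden ratio ≈ 1.618; option C is nearest (Δ 0.012).

C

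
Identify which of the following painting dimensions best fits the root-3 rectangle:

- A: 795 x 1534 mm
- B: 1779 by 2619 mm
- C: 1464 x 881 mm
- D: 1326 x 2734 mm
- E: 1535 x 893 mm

Target root-3 ≈ 1.732.
A: 1.930 (Δ0.198)  B: 1.472 (Δ0.260)  C: 1.662 (Δ0.070)  D: 2.062 (Δ0.330)  E: 1.719 (Δ0.013)

E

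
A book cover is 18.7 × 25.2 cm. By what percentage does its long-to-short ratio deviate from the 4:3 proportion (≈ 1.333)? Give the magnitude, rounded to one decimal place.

1.1%

Ratio = 25.2 / 18.7 ≈ 1.3476.
Ideal 4:3 ≈ 1.3333. |1.3476 − 1.3333| / 1.3333 ≈ 1.07% → 1.1%.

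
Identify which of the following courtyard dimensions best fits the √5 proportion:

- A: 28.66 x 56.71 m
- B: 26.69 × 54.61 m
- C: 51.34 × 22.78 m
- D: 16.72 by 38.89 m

C

Target root-5 ≈ 2.236.
A: 1.979 (Δ0.257)  B: 2.046 (Δ0.190)  C: 2.254 (Δ0.018)  D: 2.326 (Δ0.090)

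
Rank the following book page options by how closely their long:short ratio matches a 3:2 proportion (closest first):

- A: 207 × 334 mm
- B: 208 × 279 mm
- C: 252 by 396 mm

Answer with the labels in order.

A: 334/207 ≈ 1.614 → |1.614 − 1.500| = 0.114
B: 279/208 ≈ 1.341 → |1.341 − 1.500| = 0.159
C: 396/252 ≈ 1.571 → |1.571 − 1.500| = 0.071

C, A, B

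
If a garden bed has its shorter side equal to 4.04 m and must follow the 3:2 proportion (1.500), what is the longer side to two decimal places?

6.06 m

3:2 = 1.50000.
Longer side = 4.04 × 1.50000 ≈ 6.0600 → 6.06 m.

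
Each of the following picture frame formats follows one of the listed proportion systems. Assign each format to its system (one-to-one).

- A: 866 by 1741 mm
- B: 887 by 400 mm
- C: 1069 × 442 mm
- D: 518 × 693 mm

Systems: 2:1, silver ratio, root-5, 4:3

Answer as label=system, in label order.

A=2:1, B=root-5, C=silver ratio, D=4:3

Ratios: A ≈ 2.010; B ≈ 2.217; C ≈ 2.419; D ≈ 1.338.
Targets: 2:1 ≈ 2.000; silver ratio ≈ 2.414; root-5 ≈ 2.236; 4:3 ≈ 1.333.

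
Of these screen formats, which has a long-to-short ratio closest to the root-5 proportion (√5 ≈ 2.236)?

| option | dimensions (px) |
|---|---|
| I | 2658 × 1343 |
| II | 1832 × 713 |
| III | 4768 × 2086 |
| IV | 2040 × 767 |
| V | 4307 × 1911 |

Ratios (long/short): I ≈ 1.979; II ≈ 2.569; III ≈ 2.286; IV ≈ 2.660; V ≈ 2.254.
root-5 ≈ 2.236; option V is nearest (Δ 0.018).

V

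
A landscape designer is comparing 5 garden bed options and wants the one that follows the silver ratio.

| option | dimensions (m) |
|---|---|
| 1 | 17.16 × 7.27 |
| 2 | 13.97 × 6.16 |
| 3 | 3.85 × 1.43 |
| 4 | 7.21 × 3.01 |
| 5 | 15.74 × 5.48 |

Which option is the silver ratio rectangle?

4

Target silver ratio ≈ 2.414.
1: 2.360 (Δ0.054)  2: 2.268 (Δ0.146)  3: 2.692 (Δ0.278)  4: 2.395 (Δ0.019)  5: 2.872 (Δ0.458)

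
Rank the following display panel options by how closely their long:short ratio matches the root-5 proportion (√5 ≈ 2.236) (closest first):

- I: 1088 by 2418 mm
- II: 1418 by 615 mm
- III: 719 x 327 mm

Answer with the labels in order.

I, III, II

I: 2418/1088 ≈ 2.222 → |2.222 − 2.236| = 0.014
II: 1418/615 ≈ 2.306 → |2.306 − 2.236| = 0.070
III: 719/327 ≈ 2.199 → |2.199 − 2.236| = 0.037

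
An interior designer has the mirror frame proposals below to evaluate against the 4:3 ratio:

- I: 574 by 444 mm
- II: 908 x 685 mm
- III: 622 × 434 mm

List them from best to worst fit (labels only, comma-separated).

I: 574/444 ≈ 1.293 → |1.293 − 1.333| = 0.040
II: 908/685 ≈ 1.326 → |1.326 − 1.333| = 0.007
III: 622/434 ≈ 1.433 → |1.433 − 1.333| = 0.100

II, I, III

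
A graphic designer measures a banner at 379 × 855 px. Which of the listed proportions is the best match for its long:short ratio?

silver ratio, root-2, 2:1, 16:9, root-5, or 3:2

855/379 ≈ 2.256. Nearest candidates are root-5 (2.236, off by 0.020) and silver ratio (2.414, off by 0.158).

root-5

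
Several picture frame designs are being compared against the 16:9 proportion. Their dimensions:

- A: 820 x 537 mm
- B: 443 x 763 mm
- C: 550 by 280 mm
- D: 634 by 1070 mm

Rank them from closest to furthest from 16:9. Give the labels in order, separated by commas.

B, D, C, A

A: 820/537 ≈ 1.527 → |1.527 − 1.778| = 0.251
B: 763/443 ≈ 1.722 → |1.722 − 1.778| = 0.056
C: 550/280 ≈ 1.964 → |1.964 − 1.778| = 0.186
D: 1070/634 ≈ 1.688 → |1.688 − 1.778| = 0.090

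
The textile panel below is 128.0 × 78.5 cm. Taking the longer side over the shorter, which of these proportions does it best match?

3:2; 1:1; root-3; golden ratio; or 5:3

Ratio = 128.0 / 78.5 ≈ 1.631.
Distances: 3:2 1.500 (Δ 0.131); 1:1 1.000 (Δ 0.631); root-3 1.732 (Δ 0.101); golden ratio 1.618 (Δ 0.013); 5:3 1.667 (Δ 0.036).

golden ratio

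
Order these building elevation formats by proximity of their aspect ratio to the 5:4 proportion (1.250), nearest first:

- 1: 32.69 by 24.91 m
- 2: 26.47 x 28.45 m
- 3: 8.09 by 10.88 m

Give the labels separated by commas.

1, 3, 2

Ratios: 1 = 32.69 / 24.91 ≈ 1.312; 2 = 28.45 / 26.47 ≈ 1.075; 3 = 10.88 / 8.09 ≈ 1.345.
|Δ from 1.250|: 1 0.062; 2 0.175; 3 0.095.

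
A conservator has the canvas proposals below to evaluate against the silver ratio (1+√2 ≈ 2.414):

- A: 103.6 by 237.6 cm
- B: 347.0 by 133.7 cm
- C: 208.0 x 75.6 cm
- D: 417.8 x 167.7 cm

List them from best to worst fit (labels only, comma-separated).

D, A, B, C

Ratios: A = 237.6 / 103.6 ≈ 2.293; B = 347.0 / 133.7 ≈ 2.595; C = 208.0 / 75.6 ≈ 2.751; D = 417.8 / 167.7 ≈ 2.491.
|Δ from 2.414|: A 0.121; B 0.181; C 0.337; D 0.077.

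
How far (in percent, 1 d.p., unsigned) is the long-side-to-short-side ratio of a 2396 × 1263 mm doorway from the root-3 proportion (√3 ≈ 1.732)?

9.5%

Ratio = 2396 / 1263 ≈ 1.8971.
Ideal root-3 ≈ 1.7321. |1.8971 − 1.7321| / 1.7321 ≈ 9.53% → 9.5%.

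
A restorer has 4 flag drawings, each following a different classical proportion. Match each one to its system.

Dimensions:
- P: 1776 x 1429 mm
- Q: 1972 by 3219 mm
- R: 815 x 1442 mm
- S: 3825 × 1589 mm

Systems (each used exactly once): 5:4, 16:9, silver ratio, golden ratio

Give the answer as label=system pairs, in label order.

P=5:4, Q=golden ratio, R=16:9, S=silver ratio

Ratios: P ≈ 1.243; Q ≈ 1.632; R ≈ 1.769; S ≈ 2.407.
Targets: 5:4 ≈ 1.250; 16:9 ≈ 1.778; silver ratio ≈ 2.414; golden ratio ≈ 1.618.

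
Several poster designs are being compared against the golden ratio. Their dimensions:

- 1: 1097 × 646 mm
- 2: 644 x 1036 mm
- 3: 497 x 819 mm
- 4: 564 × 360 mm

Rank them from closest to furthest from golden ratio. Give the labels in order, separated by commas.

Ratios: 1 = 1097 / 646 ≈ 1.698; 2 = 1036 / 644 ≈ 1.609; 3 = 819 / 497 ≈ 1.648; 4 = 564 / 360 ≈ 1.567.
|Δ from 1.618|: 1 0.080; 2 0.009; 3 0.030; 4 0.051.

2, 3, 4, 1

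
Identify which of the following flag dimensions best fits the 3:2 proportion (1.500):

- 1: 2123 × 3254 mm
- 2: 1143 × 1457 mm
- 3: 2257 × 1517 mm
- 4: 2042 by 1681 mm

Ratios (long/short): 1 ≈ 1.533; 2 ≈ 1.275; 3 ≈ 1.488; 4 ≈ 1.215.
3:2 ≈ 1.500; option 3 is nearest (Δ 0.012).

3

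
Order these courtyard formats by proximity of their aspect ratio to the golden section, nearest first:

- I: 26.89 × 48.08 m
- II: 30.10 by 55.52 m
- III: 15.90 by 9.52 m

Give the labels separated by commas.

III, I, II

I: 48.08/26.89 ≈ 1.788 → |1.788 − 1.618| = 0.170
II: 55.52/30.10 ≈ 1.845 → |1.845 − 1.618| = 0.227
III: 15.90/9.52 ≈ 1.670 → |1.670 − 1.618| = 0.052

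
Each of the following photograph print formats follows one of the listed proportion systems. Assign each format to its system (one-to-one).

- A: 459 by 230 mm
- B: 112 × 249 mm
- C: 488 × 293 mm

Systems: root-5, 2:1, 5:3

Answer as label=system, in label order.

A=2:1, B=root-5, C=5:3

Ratios: A ≈ 1.996; B ≈ 2.223; C ≈ 1.666.
Targets: root-5 ≈ 2.236; 2:1 ≈ 2.000; 5:3 ≈ 1.667.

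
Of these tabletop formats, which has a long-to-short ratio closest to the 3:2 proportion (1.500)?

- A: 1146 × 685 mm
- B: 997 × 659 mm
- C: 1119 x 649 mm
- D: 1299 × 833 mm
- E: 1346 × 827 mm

Target 3:2 ≈ 1.500.
A: 1.673 (Δ0.173)  B: 1.513 (Δ0.013)  C: 1.724 (Δ0.224)  D: 1.559 (Δ0.059)  E: 1.628 (Δ0.128)

B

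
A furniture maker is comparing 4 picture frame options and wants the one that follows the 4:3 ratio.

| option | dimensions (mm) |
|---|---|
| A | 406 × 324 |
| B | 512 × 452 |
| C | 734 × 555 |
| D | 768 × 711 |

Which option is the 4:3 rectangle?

C

Ratios (long/short): A ≈ 1.253; B ≈ 1.133; C ≈ 1.323; D ≈ 1.080.
4:3 ≈ 1.333; option C is nearest (Δ 0.010).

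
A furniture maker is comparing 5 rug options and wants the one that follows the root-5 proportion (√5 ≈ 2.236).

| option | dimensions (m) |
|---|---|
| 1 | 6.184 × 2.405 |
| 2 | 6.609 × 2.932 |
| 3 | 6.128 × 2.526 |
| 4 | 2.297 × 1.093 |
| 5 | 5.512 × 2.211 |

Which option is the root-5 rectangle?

2

Ratios (long/short): 1 ≈ 2.571; 2 ≈ 2.254; 3 ≈ 2.426; 4 ≈ 2.102; 5 ≈ 2.493.
root-5 ≈ 2.236; option 2 is nearest (Δ 0.018).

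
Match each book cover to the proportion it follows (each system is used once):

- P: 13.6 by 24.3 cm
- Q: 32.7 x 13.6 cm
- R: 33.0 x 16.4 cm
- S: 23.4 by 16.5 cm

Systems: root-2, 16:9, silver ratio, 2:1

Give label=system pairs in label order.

Ratios: P ≈ 1.787; Q ≈ 2.404; R ≈ 2.012; S ≈ 1.418.
Targets: root-2 ≈ 1.414; 16:9 ≈ 1.778; silver ratio ≈ 2.414; 2:1 ≈ 2.000.

P=16:9, Q=silver ratio, R=2:1, S=root-2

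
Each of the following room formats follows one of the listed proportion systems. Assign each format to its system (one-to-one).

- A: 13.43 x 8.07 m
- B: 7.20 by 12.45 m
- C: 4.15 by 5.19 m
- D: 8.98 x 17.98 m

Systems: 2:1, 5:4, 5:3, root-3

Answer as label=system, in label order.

Ratios: A ≈ 1.664; B ≈ 1.729; C ≈ 1.251; D ≈ 2.002.
Targets: 2:1 ≈ 2.000; 5:4 ≈ 1.250; 5:3 ≈ 1.667; root-3 ≈ 1.732.

A=5:3, B=root-3, C=5:4, D=2:1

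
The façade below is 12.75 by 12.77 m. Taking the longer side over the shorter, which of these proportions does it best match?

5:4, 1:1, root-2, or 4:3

1:1

12.77/12.75 ≈ 1.002. Nearest candidates are 1:1 (1.000, off by 0.002) and 5:4 (1.250, off by 0.248).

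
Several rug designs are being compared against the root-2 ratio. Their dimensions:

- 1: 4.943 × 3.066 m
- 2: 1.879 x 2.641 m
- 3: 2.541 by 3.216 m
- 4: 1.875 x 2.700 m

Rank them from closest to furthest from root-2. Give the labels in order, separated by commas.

1: 4.943/3.066 ≈ 1.612 → |1.612 − 1.414| = 0.198
2: 2.641/1.879 ≈ 1.406 → |1.406 − 1.414| = 0.008
3: 3.216/2.541 ≈ 1.266 → |1.266 − 1.414| = 0.148
4: 2.700/1.875 ≈ 1.440 → |1.440 − 1.414| = 0.026

2, 4, 3, 1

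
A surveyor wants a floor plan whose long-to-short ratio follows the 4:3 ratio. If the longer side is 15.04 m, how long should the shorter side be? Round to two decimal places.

4:3 ≈ 1.33333.
Shorter side = 15.04 ÷ 1.33333 ≈ 11.2800 → 11.28 m.

11.28 m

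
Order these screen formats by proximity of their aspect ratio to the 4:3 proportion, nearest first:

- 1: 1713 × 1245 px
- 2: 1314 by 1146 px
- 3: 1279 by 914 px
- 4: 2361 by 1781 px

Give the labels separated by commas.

1: 1713/1245 ≈ 1.376 → |1.376 − 1.333| = 0.043
2: 1314/1146 ≈ 1.147 → |1.147 − 1.333| = 0.186
3: 1279/914 ≈ 1.399 → |1.399 − 1.333| = 0.066
4: 2361/1781 ≈ 1.326 → |1.326 − 1.333| = 0.007

4, 1, 3, 2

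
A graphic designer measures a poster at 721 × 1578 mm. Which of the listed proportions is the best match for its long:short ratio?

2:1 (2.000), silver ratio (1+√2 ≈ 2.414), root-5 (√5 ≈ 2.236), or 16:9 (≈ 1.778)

root-5

Ratio = 1578 / 721 ≈ 2.189.
Distances: 2:1 2.000 (Δ 0.189); silver ratio 2.414 (Δ 0.225); root-5 2.236 (Δ 0.047); 16:9 1.778 (Δ 0.411).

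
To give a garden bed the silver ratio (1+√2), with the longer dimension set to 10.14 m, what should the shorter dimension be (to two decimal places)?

silver ratio ≈ 2.41421.
Shorter side = 10.14 ÷ 2.41421 ≈ 4.2001 → 4.20 m.

4.20 m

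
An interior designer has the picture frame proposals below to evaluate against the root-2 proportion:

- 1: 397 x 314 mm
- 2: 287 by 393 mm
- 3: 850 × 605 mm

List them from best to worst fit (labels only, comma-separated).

1: 397/314 ≈ 1.264 → |1.264 − 1.414| = 0.150
2: 393/287 ≈ 1.369 → |1.369 − 1.414| = 0.045
3: 850/605 ≈ 1.405 → |1.405 − 1.414| = 0.009

3, 2, 1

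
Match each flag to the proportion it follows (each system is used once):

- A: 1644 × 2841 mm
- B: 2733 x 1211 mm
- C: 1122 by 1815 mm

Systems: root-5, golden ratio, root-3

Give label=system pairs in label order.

A=root-3, B=root-5, C=golden ratio

A = 2841/1644 ≈ 1.728 → root-3 (1.732)
B = 2733/1211 ≈ 2.257 → root-5 (2.236)
C = 1815/1122 ≈ 1.618 → golden ratio (1.618)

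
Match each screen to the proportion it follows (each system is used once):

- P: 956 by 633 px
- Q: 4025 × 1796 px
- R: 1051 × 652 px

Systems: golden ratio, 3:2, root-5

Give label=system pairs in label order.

P=3:2, Q=root-5, R=golden ratio

Ratios: P ≈ 1.510; Q ≈ 2.241; R ≈ 1.612.
Targets: golden ratio ≈ 1.618; 3:2 ≈ 1.500; root-5 ≈ 2.236.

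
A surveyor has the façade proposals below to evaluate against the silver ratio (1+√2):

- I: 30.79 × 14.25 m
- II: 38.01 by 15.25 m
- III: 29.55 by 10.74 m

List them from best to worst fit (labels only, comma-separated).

Ratios: I = 30.79 / 14.25 ≈ 2.161; II = 38.01 / 15.25 ≈ 2.492; III = 29.55 / 10.74 ≈ 2.751.
|Δ from 2.414|: I 0.253; II 0.078; III 0.337.

II, I, III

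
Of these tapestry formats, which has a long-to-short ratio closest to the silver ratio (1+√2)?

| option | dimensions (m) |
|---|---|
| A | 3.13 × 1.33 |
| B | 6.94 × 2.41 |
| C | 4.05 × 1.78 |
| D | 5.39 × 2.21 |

Ratios (long/short): A ≈ 2.353; B ≈ 2.880; C ≈ 2.275; D ≈ 2.439.
silver ratio ≈ 2.414; option D is nearest (Δ 0.025).

D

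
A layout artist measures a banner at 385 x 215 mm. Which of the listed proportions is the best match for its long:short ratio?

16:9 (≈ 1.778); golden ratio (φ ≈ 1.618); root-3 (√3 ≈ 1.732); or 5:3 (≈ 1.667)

385/215 ≈ 1.791. Nearest candidates are 16:9 (1.778, off by 0.013) and root-3 (1.732, off by 0.059).

16:9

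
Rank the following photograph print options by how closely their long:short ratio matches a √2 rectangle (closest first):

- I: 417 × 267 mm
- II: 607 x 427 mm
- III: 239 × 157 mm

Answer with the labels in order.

II, III, I

I: 417/267 ≈ 1.562 → |1.562 − 1.414| = 0.148
II: 607/427 ≈ 1.422 → |1.422 − 1.414| = 0.008
III: 239/157 ≈ 1.522 → |1.522 − 1.414| = 0.108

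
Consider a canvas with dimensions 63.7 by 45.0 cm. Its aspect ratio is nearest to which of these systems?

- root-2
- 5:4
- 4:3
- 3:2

root-2

Ratio = 63.7 / 45.0 ≈ 1.416.
Distances: root-2 1.414 (Δ 0.002); 5:4 1.250 (Δ 0.166); 4:3 1.333 (Δ 0.083); 3:2 1.500 (Δ 0.084).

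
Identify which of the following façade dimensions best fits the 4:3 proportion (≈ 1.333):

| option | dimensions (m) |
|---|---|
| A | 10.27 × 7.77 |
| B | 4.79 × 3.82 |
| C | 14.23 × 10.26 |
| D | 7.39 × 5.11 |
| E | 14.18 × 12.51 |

Ratios (long/short): A ≈ 1.322; B ≈ 1.254; C ≈ 1.387; D ≈ 1.446; E ≈ 1.133.
4:3 ≈ 1.333; option A is nearest (Δ 0.011).

A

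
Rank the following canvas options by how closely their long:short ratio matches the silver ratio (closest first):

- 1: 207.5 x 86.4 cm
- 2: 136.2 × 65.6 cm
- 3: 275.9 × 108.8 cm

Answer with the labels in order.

Ratios: 1 = 207.5 / 86.4 ≈ 2.402; 2 = 136.2 / 65.6 ≈ 2.076; 3 = 275.9 / 108.8 ≈ 2.536.
|Δ from 2.414|: 1 0.012; 2 0.338; 3 0.122.

1, 3, 2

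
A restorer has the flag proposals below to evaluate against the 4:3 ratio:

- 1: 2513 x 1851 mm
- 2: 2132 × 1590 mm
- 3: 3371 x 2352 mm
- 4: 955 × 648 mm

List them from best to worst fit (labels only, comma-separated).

2, 1, 3, 4

Ratios: 1 = 2513 / 1851 ≈ 1.358; 2 = 2132 / 1590 ≈ 1.341; 3 = 3371 / 2352 ≈ 1.433; 4 = 955 / 648 ≈ 1.474.
|Δ from 1.333|: 1 0.025; 2 0.008; 3 0.100; 4 0.141.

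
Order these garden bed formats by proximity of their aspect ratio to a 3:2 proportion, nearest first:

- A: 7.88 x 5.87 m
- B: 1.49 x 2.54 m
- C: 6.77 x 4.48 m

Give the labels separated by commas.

A: 7.88/5.87 ≈ 1.342 → |1.342 − 1.500| = 0.158
B: 2.54/1.49 ≈ 1.705 → |1.705 − 1.500| = 0.205
C: 6.77/4.48 ≈ 1.511 → |1.511 − 1.500| = 0.011

C, A, B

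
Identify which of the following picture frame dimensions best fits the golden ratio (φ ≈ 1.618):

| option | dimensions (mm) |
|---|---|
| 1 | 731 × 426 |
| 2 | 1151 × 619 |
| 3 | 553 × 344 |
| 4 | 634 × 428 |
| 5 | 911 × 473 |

3

Target golden ratio ≈ 1.618.
1: 1.716 (Δ0.098)  2: 1.859 (Δ0.241)  3: 1.608 (Δ0.010)  4: 1.481 (Δ0.137)  5: 1.926 (Δ0.308)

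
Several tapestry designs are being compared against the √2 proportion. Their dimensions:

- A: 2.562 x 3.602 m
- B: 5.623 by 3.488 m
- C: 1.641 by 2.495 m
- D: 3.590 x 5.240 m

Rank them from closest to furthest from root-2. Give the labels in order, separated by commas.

A: 3.602/2.562 ≈ 1.406 → |1.406 − 1.414| = 0.008
B: 5.623/3.488 ≈ 1.612 → |1.612 − 1.414| = 0.198
C: 2.495/1.641 ≈ 1.520 → |1.520 − 1.414| = 0.106
D: 5.240/3.590 ≈ 1.460 → |1.460 − 1.414| = 0.046

A, D, C, B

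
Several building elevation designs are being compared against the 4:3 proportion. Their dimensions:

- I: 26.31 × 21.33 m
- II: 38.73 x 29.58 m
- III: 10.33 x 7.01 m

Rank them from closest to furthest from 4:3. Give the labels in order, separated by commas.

II, I, III

Ratios: I = 26.31 / 21.33 ≈ 1.233; II = 38.73 / 29.58 ≈ 1.309; III = 10.33 / 7.01 ≈ 1.474.
|Δ from 1.333|: I 0.100; II 0.024; III 0.141.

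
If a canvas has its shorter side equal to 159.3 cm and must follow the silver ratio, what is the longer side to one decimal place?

silver ratio ≈ 2.41421.
Longer side = 159.3 × 2.41421 ≈ 384.584 → 384.6 cm.

384.6 cm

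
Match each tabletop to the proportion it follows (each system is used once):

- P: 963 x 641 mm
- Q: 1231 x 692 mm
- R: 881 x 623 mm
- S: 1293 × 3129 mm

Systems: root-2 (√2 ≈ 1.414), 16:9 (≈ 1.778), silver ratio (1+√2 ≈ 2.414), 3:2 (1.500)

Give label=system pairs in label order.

P = 963/641 ≈ 1.502 → 3:2 (1.500)
Q = 1231/692 ≈ 1.779 → 16:9 (1.778)
R = 881/623 ≈ 1.414 → root-2 (1.414)
S = 3129/1293 ≈ 2.420 → silver ratio (2.414)

P=3:2, Q=16:9, R=root-2, S=silver ratio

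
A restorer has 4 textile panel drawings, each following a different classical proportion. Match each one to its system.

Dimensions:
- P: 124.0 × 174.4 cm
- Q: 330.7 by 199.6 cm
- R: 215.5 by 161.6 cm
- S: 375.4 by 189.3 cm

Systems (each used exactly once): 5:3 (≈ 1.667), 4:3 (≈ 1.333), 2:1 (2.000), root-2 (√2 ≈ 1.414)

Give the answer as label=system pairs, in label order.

P = 174.4/124.0 ≈ 1.406 → root-2 (1.414)
Q = 330.7/199.6 ≈ 1.657 → 5:3 (1.667)
R = 215.5/161.6 ≈ 1.334 → 4:3 (1.333)
S = 375.4/189.3 ≈ 1.983 → 2:1 (2.000)

P=root-2, Q=5:3, R=4:3, S=2:1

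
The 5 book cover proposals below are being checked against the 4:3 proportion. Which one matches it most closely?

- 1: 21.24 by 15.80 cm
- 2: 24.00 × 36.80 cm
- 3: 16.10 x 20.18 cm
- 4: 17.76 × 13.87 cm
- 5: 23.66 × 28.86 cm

Ratios (long/short): 1 ≈ 1.344; 2 ≈ 1.533; 3 ≈ 1.253; 4 ≈ 1.280; 5 ≈ 1.220.
4:3 ≈ 1.333; option 1 is nearest (Δ 0.011).

1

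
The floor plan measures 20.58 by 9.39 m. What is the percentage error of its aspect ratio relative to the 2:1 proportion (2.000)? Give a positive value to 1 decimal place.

Ratio = 20.58 / 9.39 ≈ 2.1917.
Ideal 2:1 = 2.0000. |2.1917 − 2.0000| / 2.0000 ≈ 9.58% → 9.6%.

9.6%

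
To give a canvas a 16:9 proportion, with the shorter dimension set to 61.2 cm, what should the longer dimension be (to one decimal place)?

16:9 ≈ 1.77778.
Longer side = 61.2 × 1.77778 ≈ 108.800 → 108.8 cm.

108.8 cm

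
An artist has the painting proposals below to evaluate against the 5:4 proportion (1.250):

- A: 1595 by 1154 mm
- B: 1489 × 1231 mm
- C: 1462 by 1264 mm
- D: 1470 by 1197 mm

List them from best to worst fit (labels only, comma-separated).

D, B, C, A

Ratios: A = 1595 / 1154 ≈ 1.382; B = 1489 / 1231 ≈ 1.210; C = 1462 / 1264 ≈ 1.157; D = 1470 / 1197 ≈ 1.228.
|Δ from 1.250|: A 0.132; B 0.040; C 0.093; D 0.022.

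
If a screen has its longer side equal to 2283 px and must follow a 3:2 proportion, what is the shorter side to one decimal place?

3:2 = 1.50000.
Shorter side = 2283 ÷ 1.50000 ≈ 1522.000 → 1522.0 px.

1522.0 px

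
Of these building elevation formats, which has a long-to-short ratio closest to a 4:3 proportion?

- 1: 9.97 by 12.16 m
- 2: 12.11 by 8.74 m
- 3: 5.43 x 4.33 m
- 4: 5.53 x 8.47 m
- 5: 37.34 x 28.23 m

5

Ratios (long/short): 1 ≈ 1.220; 2 ≈ 1.386; 3 ≈ 1.254; 4 ≈ 1.532; 5 ≈ 1.323.
4:3 ≈ 1.333; option 5 is nearest (Δ 0.010).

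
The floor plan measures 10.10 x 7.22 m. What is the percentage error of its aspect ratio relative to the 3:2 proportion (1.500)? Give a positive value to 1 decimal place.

Ratio = 10.10 / 7.22 ≈ 1.3989.
Ideal 3:2 = 1.5000. |1.3989 − 1.5000| / 1.5000 ≈ 6.74% → 6.7%.

6.7%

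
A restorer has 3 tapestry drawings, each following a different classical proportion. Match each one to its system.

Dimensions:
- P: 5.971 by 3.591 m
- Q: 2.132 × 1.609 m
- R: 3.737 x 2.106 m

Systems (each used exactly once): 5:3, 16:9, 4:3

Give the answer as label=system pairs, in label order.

P=5:3, Q=4:3, R=16:9

Ratios: P ≈ 1.663; Q ≈ 1.325; R ≈ 1.774.
Targets: 5:3 ≈ 1.667; 16:9 ≈ 1.778; 4:3 ≈ 1.333.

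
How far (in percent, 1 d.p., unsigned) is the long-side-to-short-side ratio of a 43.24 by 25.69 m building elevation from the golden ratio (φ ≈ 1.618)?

Ratio = 43.24 / 25.69 ≈ 1.6831.
Ideal golden ratio ≈ 1.6180. |1.6831 − 1.6180| / 1.6180 ≈ 4.02% → 4.0%.

4.0%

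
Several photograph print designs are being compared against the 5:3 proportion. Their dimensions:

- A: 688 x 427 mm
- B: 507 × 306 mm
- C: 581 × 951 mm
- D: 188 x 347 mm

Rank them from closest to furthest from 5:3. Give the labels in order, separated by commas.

Ratios: A = 688 / 427 ≈ 1.611; B = 507 / 306 ≈ 1.657; C = 951 / 581 ≈ 1.637; D = 347 / 188 ≈ 1.846.
|Δ from 1.667|: A 0.056; B 0.010; C 0.030; D 0.179.

B, C, A, D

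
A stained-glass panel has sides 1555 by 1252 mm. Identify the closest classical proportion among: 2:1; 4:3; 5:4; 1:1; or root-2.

1555/1252 ≈ 1.242. Nearest candidates are 5:4 (1.250, off by 0.008) and 4:3 (1.333, off by 0.091).

5:4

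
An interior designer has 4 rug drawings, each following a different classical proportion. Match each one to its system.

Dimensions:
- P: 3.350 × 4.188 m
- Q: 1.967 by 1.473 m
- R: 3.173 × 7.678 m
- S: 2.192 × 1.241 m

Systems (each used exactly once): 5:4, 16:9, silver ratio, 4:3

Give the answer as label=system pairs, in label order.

P = 4.188/3.350 ≈ 1.250 → 5:4 (1.250)
Q = 1.967/1.473 ≈ 1.335 → 4:3 (1.333)
R = 7.678/3.173 ≈ 2.420 → silver ratio (2.414)
S = 2.192/1.241 ≈ 1.766 → 16:9 (1.778)

P=5:4, Q=4:3, R=silver ratio, S=16:9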